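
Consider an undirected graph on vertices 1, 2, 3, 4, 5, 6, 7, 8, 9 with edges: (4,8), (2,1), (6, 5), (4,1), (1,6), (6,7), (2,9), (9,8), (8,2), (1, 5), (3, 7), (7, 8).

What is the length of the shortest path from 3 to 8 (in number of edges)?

Distance 0: 3.
Distance 1: 7.
Distance 2: 6, 8 — contains 8.

2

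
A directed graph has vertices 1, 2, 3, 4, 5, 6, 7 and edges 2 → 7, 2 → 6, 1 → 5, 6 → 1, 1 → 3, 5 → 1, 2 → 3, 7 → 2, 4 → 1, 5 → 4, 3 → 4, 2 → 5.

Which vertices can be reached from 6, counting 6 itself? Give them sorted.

1, 3, 4, 5, 6

Start at 6.
Its neighbours: 1.
Then their neighbours: 3, 5.
Then next layer: 4.
Nothing further is reachable.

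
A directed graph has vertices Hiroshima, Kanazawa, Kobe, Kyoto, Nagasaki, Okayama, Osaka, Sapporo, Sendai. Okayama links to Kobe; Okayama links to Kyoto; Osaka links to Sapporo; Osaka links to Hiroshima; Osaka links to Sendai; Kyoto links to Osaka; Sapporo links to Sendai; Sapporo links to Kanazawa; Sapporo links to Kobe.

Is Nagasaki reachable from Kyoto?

Explore from Kyoto.
Distance 1: reach Osaka.
Distance 2: reach Hiroshima, Sapporo, Sendai.
Distance 3: reach Kanazawa, Kobe.
The search from Kyoto is exhausted; no directed path reaches Nagasaki.

No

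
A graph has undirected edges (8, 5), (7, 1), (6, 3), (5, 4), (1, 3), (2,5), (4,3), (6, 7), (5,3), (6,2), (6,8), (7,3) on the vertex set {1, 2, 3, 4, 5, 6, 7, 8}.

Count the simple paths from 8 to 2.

8–5–2
8–5–3–1–7–6–2
8–5–3–6–2
8–5–3–7–6–2
8–5–4–3–1–7–6–2
8–5–4–3–6–2
8–5–4–3–7–6–2
8–6–2
8–6–3–4–5–2
8–6–3–5–2
8–6–7–1–3–4–5–2
8–6–7–1–3–5–2
8–6–7–3–4–5–2
8–6–7–3–5–2

14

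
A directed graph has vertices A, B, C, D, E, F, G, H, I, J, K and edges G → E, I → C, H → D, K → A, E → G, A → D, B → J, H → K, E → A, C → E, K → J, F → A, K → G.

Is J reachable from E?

Explore from E.
Distance 1: reach A, G.
Distance 2: reach D.
The search from E is exhausted; no directed path reaches J.

No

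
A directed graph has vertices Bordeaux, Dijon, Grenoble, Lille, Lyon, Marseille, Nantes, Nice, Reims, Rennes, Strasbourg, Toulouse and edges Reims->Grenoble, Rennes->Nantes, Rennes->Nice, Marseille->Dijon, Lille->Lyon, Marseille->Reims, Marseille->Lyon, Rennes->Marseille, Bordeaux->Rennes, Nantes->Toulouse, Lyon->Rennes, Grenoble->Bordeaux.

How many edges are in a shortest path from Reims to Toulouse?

5

Distance 0: Reims.
Distance 1: Grenoble.
Distance 2: Bordeaux.
Distance 3: Rennes.
Distance 4: Marseille, Nantes, Nice.
Distance 5: Dijon, Lyon, Toulouse — contains Toulouse.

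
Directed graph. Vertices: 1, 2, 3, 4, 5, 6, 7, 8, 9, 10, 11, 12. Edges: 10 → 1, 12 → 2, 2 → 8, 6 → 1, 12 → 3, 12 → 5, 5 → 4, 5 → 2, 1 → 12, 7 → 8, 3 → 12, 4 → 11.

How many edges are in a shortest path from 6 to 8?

4

Distance 0: 6.
Distance 1: 1.
Distance 2: 12.
Distance 3: 2, 3, 5.
Distance 4: 4, 8 — contains 8.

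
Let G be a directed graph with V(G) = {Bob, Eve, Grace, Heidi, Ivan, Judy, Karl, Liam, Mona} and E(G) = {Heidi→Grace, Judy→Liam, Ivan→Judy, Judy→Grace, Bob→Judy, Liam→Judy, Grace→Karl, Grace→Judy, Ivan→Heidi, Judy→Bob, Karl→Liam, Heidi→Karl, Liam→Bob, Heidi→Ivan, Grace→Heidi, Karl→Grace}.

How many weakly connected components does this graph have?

From Bob: component {Bob, Grace, Heidi, Ivan, Judy, Karl, Liam}.
From Eve: component {Eve}.
From Mona: component {Mona}.
That's 3 components.

3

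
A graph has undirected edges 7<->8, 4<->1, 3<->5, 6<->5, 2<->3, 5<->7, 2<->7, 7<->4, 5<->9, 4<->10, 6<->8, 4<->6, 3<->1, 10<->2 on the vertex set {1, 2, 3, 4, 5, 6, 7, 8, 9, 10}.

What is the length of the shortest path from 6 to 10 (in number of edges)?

Distance 0: 6.
Distance 1: 4, 5, 8.
Distance 2: 1, 3, 7, 9, 10 — contains 10.

2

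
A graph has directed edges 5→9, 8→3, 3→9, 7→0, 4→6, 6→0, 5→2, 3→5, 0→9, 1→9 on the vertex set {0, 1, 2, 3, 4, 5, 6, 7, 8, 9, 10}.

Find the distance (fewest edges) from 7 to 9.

2

Distance 0: 7.
Distance 1: 0.
Distance 2: 9 — contains 9.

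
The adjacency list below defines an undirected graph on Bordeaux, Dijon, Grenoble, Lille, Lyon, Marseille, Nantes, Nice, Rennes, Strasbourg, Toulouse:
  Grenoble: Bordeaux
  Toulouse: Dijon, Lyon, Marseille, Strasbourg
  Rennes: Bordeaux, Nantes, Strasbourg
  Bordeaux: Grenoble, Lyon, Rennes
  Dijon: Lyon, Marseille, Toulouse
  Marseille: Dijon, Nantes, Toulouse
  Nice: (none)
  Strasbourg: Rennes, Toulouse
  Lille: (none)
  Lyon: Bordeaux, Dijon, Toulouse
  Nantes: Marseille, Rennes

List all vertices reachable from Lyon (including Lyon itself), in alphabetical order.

Bordeaux, Dijon, Grenoble, Lyon, Marseille, Nantes, Rennes, Strasbourg, Toulouse

Start at Lyon.
Its neighbours: Bordeaux, Dijon, Toulouse.
Then their neighbours: Grenoble, Marseille, Rennes, Strasbourg.
Then next layer: Nantes.
Nothing further is reachable.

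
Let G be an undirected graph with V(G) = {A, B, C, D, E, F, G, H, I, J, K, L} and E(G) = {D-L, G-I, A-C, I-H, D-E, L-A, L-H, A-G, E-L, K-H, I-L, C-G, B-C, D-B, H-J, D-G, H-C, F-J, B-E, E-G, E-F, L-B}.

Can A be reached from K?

Explore from K.
Distance 1: reach H.
Distance 2: reach C, I, J, L.
Distance 3: reach A, B, D, E, F, G.
Found A.

Yes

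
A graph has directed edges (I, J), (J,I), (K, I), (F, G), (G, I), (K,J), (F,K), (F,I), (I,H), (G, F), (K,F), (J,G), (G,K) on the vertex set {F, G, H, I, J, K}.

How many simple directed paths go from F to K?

F→G→K
F→I→J→G→K
F→K

3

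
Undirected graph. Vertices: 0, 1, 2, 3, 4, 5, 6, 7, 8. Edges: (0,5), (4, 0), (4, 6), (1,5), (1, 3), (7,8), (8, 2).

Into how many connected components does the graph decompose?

2

From 0: component {0, 1, 3, 4, 5, 6}.
From 2: component {2, 7, 8}.
That's 2 components.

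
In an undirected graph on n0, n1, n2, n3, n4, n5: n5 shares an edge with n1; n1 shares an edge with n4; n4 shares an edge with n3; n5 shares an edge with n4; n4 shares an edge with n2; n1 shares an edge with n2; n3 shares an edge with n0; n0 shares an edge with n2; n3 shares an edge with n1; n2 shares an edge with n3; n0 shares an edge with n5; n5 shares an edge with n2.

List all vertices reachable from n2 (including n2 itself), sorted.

n0, n1, n2, n3, n4, n5

Start at n2.
Its neighbours: n0, n1, n3, n4, n5.
Every vertex is now reached.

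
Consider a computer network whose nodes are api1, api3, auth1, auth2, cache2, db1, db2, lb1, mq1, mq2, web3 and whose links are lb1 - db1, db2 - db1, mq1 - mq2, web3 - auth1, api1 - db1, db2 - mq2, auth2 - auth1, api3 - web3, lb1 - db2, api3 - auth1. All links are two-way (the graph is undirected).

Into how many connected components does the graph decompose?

3

From api1: component {api1, db1, db2, lb1, mq1, mq2}.
From api3: component {api3, auth1, auth2, web3}.
From cache2: component {cache2}.
That's 3 components.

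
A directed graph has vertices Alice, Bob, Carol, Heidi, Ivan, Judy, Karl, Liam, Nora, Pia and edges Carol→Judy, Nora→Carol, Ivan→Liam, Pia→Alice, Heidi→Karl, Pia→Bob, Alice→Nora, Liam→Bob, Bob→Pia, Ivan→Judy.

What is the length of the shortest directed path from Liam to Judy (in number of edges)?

6

Distance 0: Liam.
Distance 1: Bob.
Distance 2: Pia.
Distance 3: Alice.
Distance 4: Nora.
Distance 5: Carol.
Distance 6: Judy — contains Judy.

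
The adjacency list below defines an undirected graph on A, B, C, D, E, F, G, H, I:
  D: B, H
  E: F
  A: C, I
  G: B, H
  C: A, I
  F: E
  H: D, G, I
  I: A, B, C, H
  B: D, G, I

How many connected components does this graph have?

2

From A: component {A, B, C, D, G, H, I}.
From E: component {E, F}.
That's 2 components.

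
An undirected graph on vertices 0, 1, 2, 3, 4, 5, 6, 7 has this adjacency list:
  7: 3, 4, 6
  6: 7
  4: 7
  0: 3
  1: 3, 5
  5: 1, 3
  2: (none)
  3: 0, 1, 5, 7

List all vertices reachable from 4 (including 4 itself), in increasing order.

Start at 4.
Its neighbours: 7.
Then their neighbours: 3, 6.
Then next layer: 0, 1, 5.
Nothing further is reachable.

0, 1, 3, 4, 5, 6, 7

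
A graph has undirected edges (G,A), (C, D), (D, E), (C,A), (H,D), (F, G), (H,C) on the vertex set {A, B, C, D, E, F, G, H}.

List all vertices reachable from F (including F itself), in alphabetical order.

A, C, D, E, F, G, H

Start at F.
Its neighbours: G.
Then their neighbours: A.
Then next layer: C.
Then next layer: D, H.
Then next layer: E.
Nothing further is reachable.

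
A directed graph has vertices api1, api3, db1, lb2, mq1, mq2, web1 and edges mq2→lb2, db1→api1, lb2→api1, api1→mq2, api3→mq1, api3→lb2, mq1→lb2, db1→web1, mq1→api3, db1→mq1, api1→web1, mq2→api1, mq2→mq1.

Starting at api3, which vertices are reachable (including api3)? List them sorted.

Start at api3.
Its neighbours: lb2, mq1.
Then their neighbours: api1.
Then next layer: mq2, web1.
Nothing further is reachable.

api1, api3, lb2, mq1, mq2, web1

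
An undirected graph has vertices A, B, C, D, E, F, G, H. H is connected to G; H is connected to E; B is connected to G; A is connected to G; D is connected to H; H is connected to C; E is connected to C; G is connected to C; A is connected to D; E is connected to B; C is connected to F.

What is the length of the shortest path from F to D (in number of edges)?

Distance 0: F.
Distance 1: C.
Distance 2: E, G, H.
Distance 3: A, B, D — contains D.

3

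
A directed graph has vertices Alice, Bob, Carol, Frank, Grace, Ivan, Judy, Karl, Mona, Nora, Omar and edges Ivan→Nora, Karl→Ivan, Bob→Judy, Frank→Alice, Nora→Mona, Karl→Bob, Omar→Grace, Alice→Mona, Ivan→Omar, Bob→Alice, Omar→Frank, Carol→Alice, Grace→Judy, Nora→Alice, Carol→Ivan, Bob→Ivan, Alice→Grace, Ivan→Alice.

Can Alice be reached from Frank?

Yes

Explore from Frank.
Distance 1: reach Alice.
Found Alice.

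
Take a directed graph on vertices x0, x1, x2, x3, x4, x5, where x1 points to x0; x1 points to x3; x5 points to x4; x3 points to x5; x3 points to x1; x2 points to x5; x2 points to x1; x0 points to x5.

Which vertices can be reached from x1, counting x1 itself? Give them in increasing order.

x0, x1, x3, x4, x5

Start at x1.
Its neighbours: x0, x3.
Then their neighbours: x5.
Then next layer: x4.
Nothing further is reachable.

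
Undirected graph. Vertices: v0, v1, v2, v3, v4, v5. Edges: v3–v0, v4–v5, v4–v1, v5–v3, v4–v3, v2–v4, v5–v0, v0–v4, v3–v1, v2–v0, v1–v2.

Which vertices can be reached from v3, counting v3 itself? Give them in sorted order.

v0, v1, v2, v3, v4, v5

Start at v3.
Its neighbours: v0, v1, v4, v5.
Then their neighbours: v2.
Every vertex is now reached.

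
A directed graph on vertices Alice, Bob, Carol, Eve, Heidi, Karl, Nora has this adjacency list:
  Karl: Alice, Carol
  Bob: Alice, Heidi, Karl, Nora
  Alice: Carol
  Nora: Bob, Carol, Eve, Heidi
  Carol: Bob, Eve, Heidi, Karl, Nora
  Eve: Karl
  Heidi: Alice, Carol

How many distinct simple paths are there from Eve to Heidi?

Eve→Karl→Alice→Carol→Bob→Heidi
Eve→Karl→Alice→Carol→Bob→Nora→Heidi
Eve→Karl→Alice→Carol→Heidi
Eve→Karl→Alice→Carol→Nora→Bob→Heidi
Eve→Karl→Alice→Carol→Nora→Heidi
Eve→Karl→Carol→Bob→Heidi
Eve→Karl→Carol→Bob→Nora→Heidi
Eve→Karl→Carol→Heidi
Eve→Karl→Carol→Nora→Bob→Heidi
Eve→Karl→Carol→Nora→Heidi

10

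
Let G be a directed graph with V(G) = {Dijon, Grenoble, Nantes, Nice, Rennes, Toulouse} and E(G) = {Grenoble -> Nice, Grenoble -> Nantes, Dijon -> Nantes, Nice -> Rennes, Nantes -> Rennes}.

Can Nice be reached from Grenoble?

Yes

Explore from Grenoble.
Distance 1: reach Nantes, Nice.
Found Nice.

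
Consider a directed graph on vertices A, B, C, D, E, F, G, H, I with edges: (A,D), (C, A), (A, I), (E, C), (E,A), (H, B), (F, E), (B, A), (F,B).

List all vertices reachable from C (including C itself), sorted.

A, C, D, I

Start at C.
Its neighbours: A.
Then their neighbours: D, I.
Nothing further is reachable.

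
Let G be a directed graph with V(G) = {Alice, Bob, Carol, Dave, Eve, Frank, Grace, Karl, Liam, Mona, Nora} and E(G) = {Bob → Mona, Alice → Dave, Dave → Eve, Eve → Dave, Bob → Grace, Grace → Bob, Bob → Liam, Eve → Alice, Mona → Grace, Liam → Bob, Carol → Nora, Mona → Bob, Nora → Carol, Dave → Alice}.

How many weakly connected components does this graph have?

5

From Alice: component {Alice, Dave, Eve}.
From Bob: component {Bob, Grace, Liam, Mona}.
From Carol: component {Carol, Nora}.
From Frank: component {Frank}.
From Karl: component {Karl}.
That's 5 components.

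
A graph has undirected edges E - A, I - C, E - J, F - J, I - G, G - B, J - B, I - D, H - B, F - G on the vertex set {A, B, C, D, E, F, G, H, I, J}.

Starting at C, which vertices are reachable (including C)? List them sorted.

A, B, C, D, E, F, G, H, I, J

Start at C.
Its neighbours: I.
Then their neighbours: D, G.
Then next layer: B, F.
Then next layer: H, J.
Then next layer: E.
Then next layer: A.
Every vertex is now reached.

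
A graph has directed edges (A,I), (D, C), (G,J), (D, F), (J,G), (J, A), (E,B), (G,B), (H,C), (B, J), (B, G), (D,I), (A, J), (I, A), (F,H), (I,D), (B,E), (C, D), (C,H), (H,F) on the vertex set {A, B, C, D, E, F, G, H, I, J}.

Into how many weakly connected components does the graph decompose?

1

From A: component {A, B, C, D, E, F, G, H, I, J}.
That's 1 component.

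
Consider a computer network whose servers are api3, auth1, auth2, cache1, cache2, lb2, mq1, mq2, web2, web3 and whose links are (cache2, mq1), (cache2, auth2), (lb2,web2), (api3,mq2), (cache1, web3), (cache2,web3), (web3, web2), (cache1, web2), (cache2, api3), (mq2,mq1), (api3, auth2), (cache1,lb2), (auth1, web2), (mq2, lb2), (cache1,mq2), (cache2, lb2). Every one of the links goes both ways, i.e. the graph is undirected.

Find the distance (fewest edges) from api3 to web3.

2

Distance 0: api3.
Distance 1: auth2, cache2, mq2.
Distance 2: cache1, lb2, mq1, web3 — contains web3.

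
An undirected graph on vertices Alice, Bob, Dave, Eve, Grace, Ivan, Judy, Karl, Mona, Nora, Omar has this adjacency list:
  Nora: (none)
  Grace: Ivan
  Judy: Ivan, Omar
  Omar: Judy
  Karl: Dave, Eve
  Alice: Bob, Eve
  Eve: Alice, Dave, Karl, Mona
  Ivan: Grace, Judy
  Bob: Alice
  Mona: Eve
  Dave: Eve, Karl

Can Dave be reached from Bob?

Explore from Bob.
Distance 1: reach Alice.
Distance 2: reach Eve.
Distance 3: reach Dave, Karl, Mona.
Found Dave.

Yes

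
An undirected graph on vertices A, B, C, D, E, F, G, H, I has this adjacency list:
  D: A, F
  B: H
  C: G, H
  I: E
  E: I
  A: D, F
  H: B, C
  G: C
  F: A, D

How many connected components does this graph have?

3

From A: component {A, D, F}.
From B: component {B, C, G, H}.
From E: component {E, I}.
That's 3 components.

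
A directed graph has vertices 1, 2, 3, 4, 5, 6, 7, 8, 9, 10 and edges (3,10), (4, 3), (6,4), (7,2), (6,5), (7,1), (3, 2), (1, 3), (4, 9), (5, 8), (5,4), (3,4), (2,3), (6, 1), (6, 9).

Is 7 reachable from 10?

No

10 has no outgoing edges, so nothing is reachable from it.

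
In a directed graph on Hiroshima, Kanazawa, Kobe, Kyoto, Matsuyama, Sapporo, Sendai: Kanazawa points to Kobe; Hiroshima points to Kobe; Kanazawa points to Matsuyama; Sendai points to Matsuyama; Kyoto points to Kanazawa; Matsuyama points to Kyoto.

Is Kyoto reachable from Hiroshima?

No

Explore from Hiroshima.
Distance 1: reach Kobe.
The search from Hiroshima is exhausted; no directed path reaches Kyoto.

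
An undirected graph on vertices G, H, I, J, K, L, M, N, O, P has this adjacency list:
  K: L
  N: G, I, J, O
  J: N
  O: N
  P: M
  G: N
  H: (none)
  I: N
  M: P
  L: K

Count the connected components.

4

From G: component {G, I, J, N, O}.
From H: component {H}.
From K: component {K, L}.
From M: component {M, P}.
That's 4 components.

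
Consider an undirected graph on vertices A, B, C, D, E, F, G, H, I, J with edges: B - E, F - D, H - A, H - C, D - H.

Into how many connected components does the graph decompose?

From A: component {A, C, D, F, H}.
From B: component {B, E}.
From G: component {G}.
From I: component {I}.
From J: component {J}.
That's 5 components.

5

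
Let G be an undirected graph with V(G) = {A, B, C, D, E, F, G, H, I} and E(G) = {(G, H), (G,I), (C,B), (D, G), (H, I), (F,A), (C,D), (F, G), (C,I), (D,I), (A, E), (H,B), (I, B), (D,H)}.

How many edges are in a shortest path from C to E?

5

Distance 0: C.
Distance 1: B, D, I.
Distance 2: G, H.
Distance 3: F.
Distance 4: A.
Distance 5: E — contains E.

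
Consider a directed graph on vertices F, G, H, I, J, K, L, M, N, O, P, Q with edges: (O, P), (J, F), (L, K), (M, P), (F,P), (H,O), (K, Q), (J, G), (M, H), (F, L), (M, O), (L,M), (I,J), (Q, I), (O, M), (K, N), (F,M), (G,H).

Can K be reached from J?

Yes

Explore from J.
Distance 1: reach F, G.
Distance 2: reach H, L, M, P.
Distance 3: reach K, O.
Found K.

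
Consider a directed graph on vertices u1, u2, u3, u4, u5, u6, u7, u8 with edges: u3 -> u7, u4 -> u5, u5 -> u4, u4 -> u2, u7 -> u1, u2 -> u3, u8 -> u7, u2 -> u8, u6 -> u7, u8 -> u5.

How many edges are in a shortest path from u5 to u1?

5

Distance 0: u5.
Distance 1: u4.
Distance 2: u2.
Distance 3: u3, u8.
Distance 4: u7.
Distance 5: u1 — contains u1.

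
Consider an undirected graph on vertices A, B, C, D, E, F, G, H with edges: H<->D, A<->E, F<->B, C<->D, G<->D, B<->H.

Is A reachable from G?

No

Explore from G.
Distance 1: reach D.
Distance 2: reach C, H.
Distance 3: reach B.
Distance 4: reach F.
The search is exhausted without reaching A; it lies in a different component.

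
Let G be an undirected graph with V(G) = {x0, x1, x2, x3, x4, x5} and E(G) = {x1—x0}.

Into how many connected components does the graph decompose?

5

From x0: component {x0, x1}.
From x2: component {x2}.
From x3: component {x3}.
From x4: component {x4}.
From x5: component {x5}.
That's 5 components.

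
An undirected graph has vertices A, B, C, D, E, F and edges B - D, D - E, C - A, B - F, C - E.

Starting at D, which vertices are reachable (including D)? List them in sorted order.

Start at D.
Its neighbours: B, E.
Then their neighbours: C, F.
Then next layer: A.
Every vertex is now reached.

A, B, C, D, E, F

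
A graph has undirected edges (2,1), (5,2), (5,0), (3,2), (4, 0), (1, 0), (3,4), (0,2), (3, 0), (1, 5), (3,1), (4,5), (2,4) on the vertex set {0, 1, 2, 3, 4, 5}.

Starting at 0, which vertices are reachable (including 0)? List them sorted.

0, 1, 2, 3, 4, 5

Start at 0.
Its neighbours: 1, 2, 3, 4, 5.
Every vertex is now reached.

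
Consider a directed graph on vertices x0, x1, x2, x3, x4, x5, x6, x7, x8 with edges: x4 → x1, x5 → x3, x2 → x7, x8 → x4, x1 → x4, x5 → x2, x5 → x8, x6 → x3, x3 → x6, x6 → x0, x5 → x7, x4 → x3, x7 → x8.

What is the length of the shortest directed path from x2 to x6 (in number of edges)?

Distance 0: x2.
Distance 1: x7.
Distance 2: x8.
Distance 3: x4.
Distance 4: x1, x3.
Distance 5: x6 — contains x6.

5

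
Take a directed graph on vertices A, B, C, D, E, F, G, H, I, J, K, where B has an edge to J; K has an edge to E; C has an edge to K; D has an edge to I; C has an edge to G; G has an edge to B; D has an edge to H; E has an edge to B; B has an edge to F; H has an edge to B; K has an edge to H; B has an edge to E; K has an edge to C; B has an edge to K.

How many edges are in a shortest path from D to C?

Distance 0: D.
Distance 1: H, I.
Distance 2: B.
Distance 3: E, F, J, K.
Distance 4: C — contains C.

4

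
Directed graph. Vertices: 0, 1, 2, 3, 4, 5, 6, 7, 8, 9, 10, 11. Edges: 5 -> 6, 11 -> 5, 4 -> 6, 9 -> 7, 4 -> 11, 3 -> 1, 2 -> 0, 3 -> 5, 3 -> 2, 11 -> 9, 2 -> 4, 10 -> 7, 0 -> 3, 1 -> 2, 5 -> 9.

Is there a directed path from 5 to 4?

Explore from 5.
Distance 1: reach 6, 9.
Distance 2: reach 7.
The search from 5 is exhausted; no directed path reaches 4.

No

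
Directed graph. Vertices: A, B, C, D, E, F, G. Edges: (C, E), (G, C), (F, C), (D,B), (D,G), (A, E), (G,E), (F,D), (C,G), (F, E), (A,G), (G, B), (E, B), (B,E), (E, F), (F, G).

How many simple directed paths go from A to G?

A→E→F→C→G
A→E→F→D→G
A→E→F→G
A→G

4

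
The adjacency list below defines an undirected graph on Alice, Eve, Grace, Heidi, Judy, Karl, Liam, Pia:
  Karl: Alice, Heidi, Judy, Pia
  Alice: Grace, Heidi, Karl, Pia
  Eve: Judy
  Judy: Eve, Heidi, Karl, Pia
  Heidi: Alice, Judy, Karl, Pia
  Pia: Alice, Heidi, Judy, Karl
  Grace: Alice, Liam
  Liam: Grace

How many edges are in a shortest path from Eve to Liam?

5

Distance 0: Eve.
Distance 1: Judy.
Distance 2: Heidi, Karl, Pia.
Distance 3: Alice.
Distance 4: Grace.
Distance 5: Liam — contains Liam.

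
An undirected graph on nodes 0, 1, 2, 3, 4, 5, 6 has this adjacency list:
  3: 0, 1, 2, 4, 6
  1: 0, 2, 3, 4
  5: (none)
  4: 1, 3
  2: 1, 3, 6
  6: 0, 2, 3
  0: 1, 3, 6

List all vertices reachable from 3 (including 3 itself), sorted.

0, 1, 2, 3, 4, 6

Start at 3.
Its neighbours: 0, 1, 2, 4, 6.
Nothing further is reachable.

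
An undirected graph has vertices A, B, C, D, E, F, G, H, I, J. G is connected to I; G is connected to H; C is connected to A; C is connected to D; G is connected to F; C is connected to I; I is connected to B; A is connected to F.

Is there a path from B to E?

No

Explore from B.
Distance 1: reach I.
Distance 2: reach C, G.
Distance 3: reach A, D, F, H.
The search is exhausted without reaching E; it lies in a different component.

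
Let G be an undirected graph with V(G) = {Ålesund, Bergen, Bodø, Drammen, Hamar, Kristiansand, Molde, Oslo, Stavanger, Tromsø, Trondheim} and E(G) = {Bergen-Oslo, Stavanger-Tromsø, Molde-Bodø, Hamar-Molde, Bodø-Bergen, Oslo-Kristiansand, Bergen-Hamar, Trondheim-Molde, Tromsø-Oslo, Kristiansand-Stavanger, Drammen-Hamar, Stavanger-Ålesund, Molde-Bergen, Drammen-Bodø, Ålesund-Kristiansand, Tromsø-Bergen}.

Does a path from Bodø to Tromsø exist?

Yes

Explore from Bodø.
Distance 1: reach Bergen, Drammen, Molde.
Distance 2: reach Hamar, Oslo, Tromsø, Trondheim.
Found Tromsø.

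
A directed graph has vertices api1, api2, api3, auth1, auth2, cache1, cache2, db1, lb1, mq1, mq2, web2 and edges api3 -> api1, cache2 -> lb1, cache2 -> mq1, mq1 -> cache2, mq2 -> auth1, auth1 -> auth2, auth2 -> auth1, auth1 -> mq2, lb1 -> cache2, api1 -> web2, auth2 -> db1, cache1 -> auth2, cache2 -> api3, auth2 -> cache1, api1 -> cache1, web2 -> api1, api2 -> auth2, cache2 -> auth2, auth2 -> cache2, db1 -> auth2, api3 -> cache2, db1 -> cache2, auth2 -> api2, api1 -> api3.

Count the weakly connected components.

1

From api1: component {api1, api2, api3, auth1, auth2, cache1, cache2, db1, lb1, mq1, mq2, web2}.
That's 1 component.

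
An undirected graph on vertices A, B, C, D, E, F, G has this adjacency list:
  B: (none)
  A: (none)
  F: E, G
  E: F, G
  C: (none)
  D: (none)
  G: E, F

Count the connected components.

5

From A: component {A}.
From B: component {B}.
From C: component {C}.
From D: component {D}.
From E: component {E, F, G}.
That's 5 components.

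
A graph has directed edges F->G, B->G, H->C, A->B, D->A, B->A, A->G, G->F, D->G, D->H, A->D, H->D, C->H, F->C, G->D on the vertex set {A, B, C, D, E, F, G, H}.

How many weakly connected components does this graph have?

2

From A: component {A, B, C, D, F, G, H}.
From E: component {E}.
That's 2 components.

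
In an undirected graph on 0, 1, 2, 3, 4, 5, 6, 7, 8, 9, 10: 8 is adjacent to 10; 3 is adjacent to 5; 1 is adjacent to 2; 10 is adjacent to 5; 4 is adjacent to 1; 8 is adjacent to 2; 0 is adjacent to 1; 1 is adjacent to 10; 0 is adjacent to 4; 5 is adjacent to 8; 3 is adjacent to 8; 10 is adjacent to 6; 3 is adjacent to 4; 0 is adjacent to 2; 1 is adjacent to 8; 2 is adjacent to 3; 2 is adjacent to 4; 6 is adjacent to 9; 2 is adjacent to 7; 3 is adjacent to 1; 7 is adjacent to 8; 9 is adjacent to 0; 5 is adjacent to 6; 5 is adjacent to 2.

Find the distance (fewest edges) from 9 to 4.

Distance 0: 9.
Distance 1: 0, 6.
Distance 2: 1, 2, 4, 5, 10 — contains 4.

2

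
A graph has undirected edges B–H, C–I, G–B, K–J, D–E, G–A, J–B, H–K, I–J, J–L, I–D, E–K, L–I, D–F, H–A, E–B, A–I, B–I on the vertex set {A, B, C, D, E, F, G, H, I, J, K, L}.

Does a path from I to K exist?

Explore from I.
Distance 1: reach A, B, C, D, J, L.
Distance 2: reach E, F, G, H, K.
Found K.

Yes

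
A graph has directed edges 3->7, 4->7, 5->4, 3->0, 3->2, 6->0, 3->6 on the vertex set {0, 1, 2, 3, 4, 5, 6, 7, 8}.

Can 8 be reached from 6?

Explore from 6.
Distance 1: reach 0.
The search from 6 is exhausted; no directed path reaches 8.

No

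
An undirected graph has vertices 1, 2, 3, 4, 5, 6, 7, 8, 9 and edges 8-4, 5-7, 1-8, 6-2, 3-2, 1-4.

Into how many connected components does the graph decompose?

From 1: component {1, 4, 8}.
From 2: component {2, 3, 6}.
From 5: component {5, 7}.
From 9: component {9}.
That's 4 components.

4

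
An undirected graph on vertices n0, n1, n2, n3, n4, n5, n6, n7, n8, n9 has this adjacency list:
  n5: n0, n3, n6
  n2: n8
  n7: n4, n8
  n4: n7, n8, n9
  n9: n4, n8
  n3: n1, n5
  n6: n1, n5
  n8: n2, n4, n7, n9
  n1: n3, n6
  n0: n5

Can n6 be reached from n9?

No

Explore from n9.
Distance 1: reach n4, n8.
Distance 2: reach n2, n7.
The search is exhausted without reaching n6; it lies in a different component.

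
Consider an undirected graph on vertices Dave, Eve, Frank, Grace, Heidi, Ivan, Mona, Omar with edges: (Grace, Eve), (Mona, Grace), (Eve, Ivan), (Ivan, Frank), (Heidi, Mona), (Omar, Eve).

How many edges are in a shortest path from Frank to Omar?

Distance 0: Frank.
Distance 1: Ivan.
Distance 2: Eve.
Distance 3: Grace, Omar — contains Omar.

3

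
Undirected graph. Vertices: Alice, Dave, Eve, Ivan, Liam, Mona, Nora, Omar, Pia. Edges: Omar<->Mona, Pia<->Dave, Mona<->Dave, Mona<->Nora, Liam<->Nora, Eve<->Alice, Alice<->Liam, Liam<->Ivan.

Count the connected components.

1

From Alice: component {Alice, Dave, Eve, Ivan, Liam, Mona, Nora, Omar, Pia}.
That's 1 component.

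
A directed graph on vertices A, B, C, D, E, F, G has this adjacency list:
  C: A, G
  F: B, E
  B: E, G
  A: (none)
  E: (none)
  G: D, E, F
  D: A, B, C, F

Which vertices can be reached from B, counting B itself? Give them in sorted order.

A, B, C, D, E, F, G

Start at B.
Its neighbours: E, G.
Then their neighbours: D, F.
Then next layer: A, C.
Every vertex is now reached.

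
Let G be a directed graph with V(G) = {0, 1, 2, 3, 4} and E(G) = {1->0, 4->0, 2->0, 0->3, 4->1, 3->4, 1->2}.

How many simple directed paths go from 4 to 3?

4→0→3
4→1→0→3
4→1→2→0→3

3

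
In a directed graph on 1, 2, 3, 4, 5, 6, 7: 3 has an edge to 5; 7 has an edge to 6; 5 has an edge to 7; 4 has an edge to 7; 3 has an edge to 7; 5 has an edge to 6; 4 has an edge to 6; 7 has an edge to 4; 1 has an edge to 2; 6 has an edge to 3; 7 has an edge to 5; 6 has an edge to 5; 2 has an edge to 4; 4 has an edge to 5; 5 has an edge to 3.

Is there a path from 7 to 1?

Explore from 7.
Distance 1: reach 4, 5, 6.
Distance 2: reach 3.
The search from 7 is exhausted; no directed path reaches 1.

No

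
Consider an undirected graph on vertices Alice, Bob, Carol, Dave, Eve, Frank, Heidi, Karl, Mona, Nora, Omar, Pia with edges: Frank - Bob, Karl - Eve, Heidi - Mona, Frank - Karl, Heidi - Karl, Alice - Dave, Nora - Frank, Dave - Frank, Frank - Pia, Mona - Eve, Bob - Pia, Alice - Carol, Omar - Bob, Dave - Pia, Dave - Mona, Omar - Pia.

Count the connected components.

1

From Alice: component {Alice, Bob, Carol, Dave, Eve, Frank, Heidi, Karl, Mona, Nora, Omar, Pia}.
That's 1 component.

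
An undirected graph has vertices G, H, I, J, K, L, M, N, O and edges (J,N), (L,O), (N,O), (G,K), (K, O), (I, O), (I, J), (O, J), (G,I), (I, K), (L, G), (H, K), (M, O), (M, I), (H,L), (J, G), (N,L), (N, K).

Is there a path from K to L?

Yes

Explore from K.
Distance 1: reach G, H, I, N, O.
Distance 2: reach J, L, M.
Found L.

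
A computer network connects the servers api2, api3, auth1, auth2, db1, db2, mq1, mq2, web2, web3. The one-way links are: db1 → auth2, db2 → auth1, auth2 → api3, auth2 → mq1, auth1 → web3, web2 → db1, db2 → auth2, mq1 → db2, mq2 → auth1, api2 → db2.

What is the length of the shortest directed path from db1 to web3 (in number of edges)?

Distance 0: db1.
Distance 1: auth2.
Distance 2: api3, mq1.
Distance 3: db2.
Distance 4: auth1.
Distance 5: web3 — contains web3.

5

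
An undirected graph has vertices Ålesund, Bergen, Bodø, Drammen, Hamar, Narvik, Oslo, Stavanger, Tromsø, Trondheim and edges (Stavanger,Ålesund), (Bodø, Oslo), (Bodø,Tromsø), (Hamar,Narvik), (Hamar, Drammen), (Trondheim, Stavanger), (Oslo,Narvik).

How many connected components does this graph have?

3

From Ålesund: component {Ålesund, Stavanger, Trondheim}.
From Bergen: component {Bergen}.
From Bodø: component {Bodø, Drammen, Hamar, Narvik, Oslo, Tromsø}.
That's 3 components.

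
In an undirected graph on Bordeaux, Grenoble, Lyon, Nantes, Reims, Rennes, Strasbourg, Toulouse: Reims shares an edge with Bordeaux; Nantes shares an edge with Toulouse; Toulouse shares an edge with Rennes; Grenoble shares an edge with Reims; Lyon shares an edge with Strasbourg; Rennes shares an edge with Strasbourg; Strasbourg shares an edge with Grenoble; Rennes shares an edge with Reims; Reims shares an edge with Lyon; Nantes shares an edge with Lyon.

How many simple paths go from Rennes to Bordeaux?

Rennes–Reims–Bordeaux
Rennes–Strasbourg–Grenoble–Reims–Bordeaux
Rennes–Strasbourg–Lyon–Reims–Bordeaux
Rennes–Toulouse–Nantes–Lyon–Reims–Bordeaux
Rennes–Toulouse–Nantes–Lyon–Strasbourg–Grenoble–Reims–Bordeaux

5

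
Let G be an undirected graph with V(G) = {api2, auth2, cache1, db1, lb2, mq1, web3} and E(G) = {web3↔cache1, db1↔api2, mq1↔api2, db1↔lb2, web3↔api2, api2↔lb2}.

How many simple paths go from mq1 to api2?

mq1–api2

1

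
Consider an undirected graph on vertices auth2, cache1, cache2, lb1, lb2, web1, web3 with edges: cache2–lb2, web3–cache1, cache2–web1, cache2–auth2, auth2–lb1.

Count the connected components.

From auth2: component {auth2, cache2, lb1, lb2, web1}.
From cache1: component {cache1, web3}.
That's 2 components.

2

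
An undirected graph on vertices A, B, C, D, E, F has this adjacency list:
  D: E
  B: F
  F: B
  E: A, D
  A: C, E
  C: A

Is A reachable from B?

No

Explore from B.
Distance 1: reach F.
The search is exhausted without reaching A; it lies in a different component.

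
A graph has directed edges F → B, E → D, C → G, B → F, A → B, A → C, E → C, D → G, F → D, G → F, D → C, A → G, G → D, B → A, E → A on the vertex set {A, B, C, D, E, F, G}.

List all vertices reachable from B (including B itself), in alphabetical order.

A, B, C, D, F, G

Start at B.
Its neighbours: A, F.
Then their neighbours: C, D, G.
Nothing further is reachable.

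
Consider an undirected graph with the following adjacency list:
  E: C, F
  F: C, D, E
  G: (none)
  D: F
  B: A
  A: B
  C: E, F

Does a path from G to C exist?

No

G has no edges, so nothing is reachable from it.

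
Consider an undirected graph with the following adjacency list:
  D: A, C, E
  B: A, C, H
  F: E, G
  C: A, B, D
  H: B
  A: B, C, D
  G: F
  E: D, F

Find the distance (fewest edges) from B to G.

Distance 0: B.
Distance 1: A, C, H.
Distance 2: D.
Distance 3: E.
Distance 4: F.
Distance 5: G — contains G.

5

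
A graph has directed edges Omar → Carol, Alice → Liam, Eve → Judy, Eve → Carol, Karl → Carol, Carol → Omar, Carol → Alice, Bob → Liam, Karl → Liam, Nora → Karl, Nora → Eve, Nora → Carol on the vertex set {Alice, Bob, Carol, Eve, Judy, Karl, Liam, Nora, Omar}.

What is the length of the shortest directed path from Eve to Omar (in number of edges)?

2

Distance 0: Eve.
Distance 1: Carol, Judy.
Distance 2: Alice, Omar — contains Omar.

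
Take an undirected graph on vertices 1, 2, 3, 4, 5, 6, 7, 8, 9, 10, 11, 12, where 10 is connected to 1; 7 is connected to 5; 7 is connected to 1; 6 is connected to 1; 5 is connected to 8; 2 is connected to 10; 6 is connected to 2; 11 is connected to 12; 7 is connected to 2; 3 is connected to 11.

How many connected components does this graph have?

From 1: component {1, 2, 5, 6, 7, 8, 10}.
From 3: component {3, 11, 12}.
From 4: component {4}.
From 9: component {9}.
That's 4 components.

4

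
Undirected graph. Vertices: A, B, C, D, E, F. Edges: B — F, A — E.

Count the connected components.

4

From A: component {A, E}.
From B: component {B, F}.
From C: component {C}.
From D: component {D}.
That's 4 components.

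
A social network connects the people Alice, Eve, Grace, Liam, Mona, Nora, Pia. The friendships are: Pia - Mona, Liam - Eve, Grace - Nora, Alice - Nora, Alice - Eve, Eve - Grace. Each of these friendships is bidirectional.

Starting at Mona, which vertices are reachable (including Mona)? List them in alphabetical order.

Start at Mona.
Its neighbours: Pia.
Nothing further is reachable.

Mona, Pia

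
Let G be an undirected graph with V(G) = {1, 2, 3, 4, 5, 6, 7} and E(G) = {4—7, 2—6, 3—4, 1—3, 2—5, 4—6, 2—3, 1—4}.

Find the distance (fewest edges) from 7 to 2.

Distance 0: 7.
Distance 1: 4.
Distance 2: 1, 3, 6.
Distance 3: 2 — contains 2.

3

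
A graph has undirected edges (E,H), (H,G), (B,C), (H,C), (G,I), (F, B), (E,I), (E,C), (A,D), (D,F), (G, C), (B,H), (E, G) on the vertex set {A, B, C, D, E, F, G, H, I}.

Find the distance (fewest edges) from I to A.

6

Distance 0: I.
Distance 1: E, G.
Distance 2: C, H.
Distance 3: B.
Distance 4: F.
Distance 5: D.
Distance 6: A — contains A.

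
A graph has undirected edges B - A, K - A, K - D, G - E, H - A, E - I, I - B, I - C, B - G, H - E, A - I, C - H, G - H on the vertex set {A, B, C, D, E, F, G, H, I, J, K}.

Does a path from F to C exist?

F has no edges, so nothing is reachable from it.

No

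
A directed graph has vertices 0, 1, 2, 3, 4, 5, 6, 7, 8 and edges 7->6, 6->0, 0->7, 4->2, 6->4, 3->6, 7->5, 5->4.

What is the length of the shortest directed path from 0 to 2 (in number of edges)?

Distance 0: 0.
Distance 1: 7.
Distance 2: 5, 6.
Distance 3: 4.
Distance 4: 2 — contains 2.

4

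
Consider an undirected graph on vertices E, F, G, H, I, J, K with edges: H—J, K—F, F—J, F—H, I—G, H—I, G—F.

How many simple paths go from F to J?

F–G–I–H–J
F–H–J
F–J

3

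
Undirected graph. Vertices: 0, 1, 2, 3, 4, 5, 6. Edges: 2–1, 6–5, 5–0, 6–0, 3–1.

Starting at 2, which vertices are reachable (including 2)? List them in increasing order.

1, 2, 3

Start at 2.
Its neighbours: 1.
Then their neighbours: 3.
Nothing further is reachable.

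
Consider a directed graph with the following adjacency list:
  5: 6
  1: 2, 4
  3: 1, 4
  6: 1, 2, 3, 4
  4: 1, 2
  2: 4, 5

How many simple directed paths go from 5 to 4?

5→6→1→2→4
5→6→1→4
5→6→2→4
5→6→3→1→2→4
5→6→3→1→4
5→6→3→4
5→6→4

7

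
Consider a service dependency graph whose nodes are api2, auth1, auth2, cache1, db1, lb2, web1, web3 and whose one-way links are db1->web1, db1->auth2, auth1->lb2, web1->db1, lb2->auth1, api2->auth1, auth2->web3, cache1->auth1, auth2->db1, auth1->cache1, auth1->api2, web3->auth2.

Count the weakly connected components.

From api2: component {api2, auth1, cache1, lb2}.
From auth2: component {auth2, db1, web1, web3}.
That's 2 components.

2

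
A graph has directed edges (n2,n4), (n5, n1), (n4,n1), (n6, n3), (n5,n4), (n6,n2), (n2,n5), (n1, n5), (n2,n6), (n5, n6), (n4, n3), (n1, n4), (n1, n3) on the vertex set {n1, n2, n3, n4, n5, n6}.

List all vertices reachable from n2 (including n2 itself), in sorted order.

Start at n2.
Its neighbours: n4, n5, n6.
Then their neighbours: n1, n3.
Every vertex is now reached.

n1, n2, n3, n4, n5, n6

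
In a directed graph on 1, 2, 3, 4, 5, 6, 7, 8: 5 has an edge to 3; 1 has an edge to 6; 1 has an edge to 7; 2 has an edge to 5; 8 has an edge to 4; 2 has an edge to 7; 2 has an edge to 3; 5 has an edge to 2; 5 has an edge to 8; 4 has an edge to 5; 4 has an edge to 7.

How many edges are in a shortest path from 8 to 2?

Distance 0: 8.
Distance 1: 4.
Distance 2: 5, 7.
Distance 3: 2, 3 — contains 2.

3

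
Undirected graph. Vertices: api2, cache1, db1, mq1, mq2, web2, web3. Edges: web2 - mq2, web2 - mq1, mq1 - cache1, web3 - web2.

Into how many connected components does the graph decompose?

From api2: component {api2}.
From cache1: component {cache1, mq1, mq2, web2, web3}.
From db1: component {db1}.
That's 3 components.

3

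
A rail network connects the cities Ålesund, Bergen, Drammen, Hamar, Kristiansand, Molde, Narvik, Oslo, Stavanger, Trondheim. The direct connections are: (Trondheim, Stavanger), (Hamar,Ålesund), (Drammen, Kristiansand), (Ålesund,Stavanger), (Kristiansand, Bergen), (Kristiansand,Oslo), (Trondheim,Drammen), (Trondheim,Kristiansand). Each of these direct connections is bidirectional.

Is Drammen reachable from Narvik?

No

Narvik has no edges, so nothing is reachable from it.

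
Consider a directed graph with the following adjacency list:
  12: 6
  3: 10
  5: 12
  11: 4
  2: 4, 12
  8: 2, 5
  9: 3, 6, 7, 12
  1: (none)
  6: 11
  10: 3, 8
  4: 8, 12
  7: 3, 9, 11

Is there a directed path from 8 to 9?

Explore from 8.
Distance 1: reach 2, 5.
Distance 2: reach 4, 12.
Distance 3: reach 6.
Distance 4: reach 11.
The search from 8 is exhausted; no directed path reaches 9.

No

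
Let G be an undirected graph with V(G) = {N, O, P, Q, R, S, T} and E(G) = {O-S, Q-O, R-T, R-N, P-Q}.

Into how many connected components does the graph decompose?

2

From N: component {N, R, T}.
From O: component {O, P, Q, S}.
That's 2 components.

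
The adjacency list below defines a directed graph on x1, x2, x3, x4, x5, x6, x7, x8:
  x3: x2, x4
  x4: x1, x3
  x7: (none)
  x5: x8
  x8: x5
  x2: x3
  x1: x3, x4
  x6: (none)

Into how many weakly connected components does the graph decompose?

From x1: component {x1, x2, x3, x4}.
From x5: component {x5, x8}.
From x6: component {x6}.
From x7: component {x7}.
That's 4 components.

4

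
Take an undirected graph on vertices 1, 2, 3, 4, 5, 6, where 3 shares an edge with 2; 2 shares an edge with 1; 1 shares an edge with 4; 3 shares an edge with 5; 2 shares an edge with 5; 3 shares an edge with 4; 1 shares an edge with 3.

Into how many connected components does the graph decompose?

2

From 1: component {1, 2, 3, 4, 5}.
From 6: component {6}.
That's 2 components.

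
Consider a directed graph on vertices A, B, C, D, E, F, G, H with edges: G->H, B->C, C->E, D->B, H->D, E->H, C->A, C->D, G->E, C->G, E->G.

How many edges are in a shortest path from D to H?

4

Distance 0: D.
Distance 1: B.
Distance 2: C.
Distance 3: A, E, G.
Distance 4: H — contains H.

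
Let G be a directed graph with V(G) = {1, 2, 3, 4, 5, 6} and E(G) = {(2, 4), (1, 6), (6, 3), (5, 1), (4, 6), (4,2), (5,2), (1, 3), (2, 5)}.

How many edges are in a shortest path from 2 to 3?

Distance 0: 2.
Distance 1: 4, 5.
Distance 2: 1, 6.
Distance 3: 3 — contains 3.

3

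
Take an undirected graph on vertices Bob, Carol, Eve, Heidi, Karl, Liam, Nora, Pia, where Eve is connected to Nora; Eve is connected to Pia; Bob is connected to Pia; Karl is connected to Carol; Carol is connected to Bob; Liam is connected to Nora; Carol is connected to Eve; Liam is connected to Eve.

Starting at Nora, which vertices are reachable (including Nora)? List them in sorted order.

Start at Nora.
Its neighbours: Eve, Liam.
Then their neighbours: Carol, Pia.
Then next layer: Bob, Karl.
Nothing further is reachable.

Bob, Carol, Eve, Karl, Liam, Nora, Pia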